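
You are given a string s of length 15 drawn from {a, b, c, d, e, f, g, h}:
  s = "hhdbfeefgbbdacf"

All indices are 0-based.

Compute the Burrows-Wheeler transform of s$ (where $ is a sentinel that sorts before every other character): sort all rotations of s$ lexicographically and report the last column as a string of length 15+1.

rank  rotation          last
    0  $hhdbfeefgbbdacf  f
    1  acf$hhdbfeefgbbd  d
    2  bbdacf$hhdbfeefg  g
    3  bdacf$hhdbfeefgb  b
    4  bfeefgbbdacf$hhd  d
    5  cf$hhdbfeefgbbda  a
    6  dacf$hhdbfeefgbb  b
    7  dbfeefgbbdacf$hh  h
    8  eefgbbdacf$hhdbf  f
    9  efgbbdacf$hhdbfe  e
   10  f$hhdbfeefgbbdac  c
   11  feefgbbdacf$hhdb  b
   12  fgbbdacf$hhdbfee  e
   13  gbbdacf$hhdbfeef  f
   14  hdbfeefgbbdacf$h  h
   15  hhdbfeefgbbdacf$  $

fdgbdabhfecbefh$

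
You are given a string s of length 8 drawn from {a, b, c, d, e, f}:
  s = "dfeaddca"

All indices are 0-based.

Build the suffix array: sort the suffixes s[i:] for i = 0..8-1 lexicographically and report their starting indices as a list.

[7, 3, 6, 5, 4, 0, 2, 1]

sorted suffixes:
  #0 SA[0]=7  'a'
  #1 SA[1]=3  'addca'
  #2 SA[2]=6  'ca'
  #3 SA[3]=5  'dca'
  #4 SA[4]=4  'ddca'
  #5 SA[5]=0  'dfeaddca'
  #6 SA[6]=2  'eaddca'
  #7 SA[7]=1  'feaddca'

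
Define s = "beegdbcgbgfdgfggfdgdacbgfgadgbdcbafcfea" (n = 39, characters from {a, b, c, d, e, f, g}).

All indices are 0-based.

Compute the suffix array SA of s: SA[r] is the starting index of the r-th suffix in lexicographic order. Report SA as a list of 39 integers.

[38, 20, 26, 33, 32, 5, 29, 0, 8, 22, 31, 21, 35, 6, 19, 4, 30, 27, 17, 11, 37, 1, 2, 34, 16, 10, 36, 24, 13, 25, 28, 7, 18, 3, 15, 9, 23, 12, 14]

rank→(start, suffix):
  0 → (38, 'a')
  1 → (20, 'acbgfgadgbdcbafcfea')
  2 → (26, 'adgbdcbafcfea')
  3 → (33, 'afcfea')
  4 → (32, 'bafcfea')
  5 → (5, 'bcgbgfdgfggfdgdacbgfgadgbdcbafcfea')
  6 → (29, 'bdcbafcfea')
  7 → (0, 'beegdbcgbgfdgfggfdgdacbgfgadgbdcbafcfea')
  8 → (8, 'bgfdgfggfdgdacbgfgadgbdcbafcfea')
  9 → (22, 'bgfgadgbdcbafcfea')
  10 → (31, 'cbafcfea')
  11 → (21, 'cbgfgadgbdcbafcfea')
  12 → (35, 'cfea')
  13 → (6, 'cgbgfdgfggfdgdacbgfgadgbdcbafcfea')
  14 → (19, 'dacbgfgadgbdcbafcfea')
  15 → (4, 'dbcgbgfdgfggfdgdacbgfgadgbdcbafcfea')
  16 → (30, 'dcbafcfea')
  17 → (27, 'dgbdcbafcfea')
  18 → (17, 'dgdacbgfgadgbdcbafcfea')
  19 → (11, 'dgfggfdgdacbgfgadgbdcbafcfea')
  20 → (37, 'ea')
  21 → (1, 'eegdbcgbgfdgfggfdgdacbgfgadgbdcbafcfea')
  22 → (2, 'egdbcgbgfdgfggfdgdacbgfgadgbdcbafcfea')
  23 → (34, 'fcfea')
  24 → (16, 'fdgdacbgfgadgbdcbafcfea')
  25 → (10, 'fdgfggfdgdacbgfgadgbdcbafcfea')
  26 → (36, 'fea')
  27 → (24, 'fgadgbdcbafcfea')
  28 → (13, 'fggfdgdacbgfgadgbdcbafcfea')
  29 → (25, 'gadgbdcbafcfea')
  30 → (28, 'gbdcbafcfea')
  31 → (7, 'gbgfdgfggfdgdacbgfgadgbdcbafcfea')
  32 → (18, 'gdacbgfgadgbdcbafcfea')
  33 → (3, 'gdbcgbgfdgfggfdgdacbgfgadgbdcbafcfea')
  34 → (15, 'gfdgdacbgfgadgbdcbafcfea')
  35 → (9, 'gfdgfggfdgdacbgfgadgbdcbafcfea')
  36 → (23, 'gfgadgbdcbafcfea')
  37 → (12, 'gfggfdgdacbgfgadgbdcbafcfea')
  38 → (14, 'ggfdgdacbgfgadgbdcbafcfea')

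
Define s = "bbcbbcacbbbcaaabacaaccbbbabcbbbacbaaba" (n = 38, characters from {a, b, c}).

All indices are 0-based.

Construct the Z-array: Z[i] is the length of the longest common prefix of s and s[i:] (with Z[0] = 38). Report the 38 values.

Z[0]=38
i=1: i≥r, start 0; Z[1]=1 scan→box=[1,2)
i=2: i≥r, start 0; Z[2]=0
i=3: i≥r, start 0; Z[3]=3 scan→box=[3,6)
i=4: min(r-i=2, Z[1]=1)=1; Z[4]=1
i=5: min(r-i=1, Z[2]=0)=0; Z[5]=0
i=6: i≥r, start 0; Z[6]=0
i=7: i≥r, start 0; Z[7]=0
i=8: i≥r, start 0; Z[8]=2 scan→box=[8,10)
i=9: min(r-i=1, Z[1]=1)=1; Z[9]=3 scan→box=[9,12)
i=10: min(r-i=2, Z[1]=1)=1; Z[10]=1
i=11: min(r-i=1, Z[2]=0)=0; Z[11]=0
i=12: i≥r, start 0; Z[12]=0
i=13: i≥r, start 0; Z[13]=0
i=14: i≥r, start 0; Z[14]=0
i=15: i≥r, start 0; Z[15]=1 scan→box=[15,16)
i=16: i≥r, start 0; Z[16]=0
i=17: i≥r, start 0; Z[17]=0
i=18: i≥r, start 0; Z[18]=0
i=19: i≥r, start 0; Z[19]=0
i=20: i≥r, start 0; Z[20]=0
i=21: i≥r, start 0; Z[21]=0
i=22: i≥r, start 0; Z[22]=2 scan→box=[22,24)
i=23: min(r-i=1, Z[1]=1)=1; Z[23]=2 scan→box=[23,25)
i=24: min(r-i=1, Z[1]=1)=1; Z[24]=1
i=25: i≥r, start 0; Z[25]=0
i=26: i≥r, start 0; Z[26]=1 scan→box=[26,27)
i=27: i≥r, start 0; Z[27]=0
i=28: i≥r, start 0; Z[28]=2 scan→box=[28,30)
i=29: min(r-i=1, Z[1]=1)=1; Z[29]=2 scan→box=[29,31)
i=30: min(r-i=1, Z[1]=1)=1; Z[30]=1
i=31: i≥r, start 0; Z[31]=0
i=32: i≥r, start 0; Z[32]=0
i=33: i≥r, start 0; Z[33]=1 scan→box=[33,34)
i=34: i≥r, start 0; Z[34]=0
i=35: i≥r, start 0; Z[35]=0
i=36: i≥r, start 0; Z[36]=1 scan→box=[36,37)
i=37: i≥r, start 0; Z[37]=0

[38, 1, 0, 3, 1, 0, 0, 0, 2, 3, 1, 0, 0, 0, 0, 1, 0, 0, 0, 0, 0, 0, 2, 2, 1, 0, 1, 0, 2, 2, 1, 0, 0, 1, 0, 0, 1, 0]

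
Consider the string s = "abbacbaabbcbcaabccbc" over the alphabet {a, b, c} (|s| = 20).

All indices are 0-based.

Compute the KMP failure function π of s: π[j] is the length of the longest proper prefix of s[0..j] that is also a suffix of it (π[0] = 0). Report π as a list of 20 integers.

π[0] = 0
j=1 s[j]='b': π[1]=0 (border '')
j=2 s[j]='b': π[2]=0 (border '')
j=3 s[j]='a': π[3]=1 (border 'a')
j=4 s[j]='c': k: 1→0; π[4]=0 (border '')
j=5 s[j]='b': π[5]=0 (border '')
j=6 s[j]='a': π[6]=1 (border 'a')
j=7 s[j]='a': k: 1→0; π[7]=1 (border 'a')
j=8 s[j]='b': π[8]=2 (border 'ab')
j=9 s[j]='b': π[9]=3 (border 'abb')
j=10 s[j]='c': k: 3→0; π[10]=0 (border '')
j=11 s[j]='b': π[11]=0 (border '')
j=12 s[j]='c': π[12]=0 (border '')
j=13 s[j]='a': π[13]=1 (border 'a')
j=14 s[j]='a': k: 1→0; π[14]=1 (border 'a')
j=15 s[j]='b': π[15]=2 (border 'ab')
j=16 s[j]='c': k: 2→0; π[16]=0 (border '')
j=17 s[j]='c': π[17]=0 (border '')
j=18 s[j]='b': π[18]=0 (border '')
j=19 s[j]='c': π[19]=0 (border '')

[0, 0, 0, 1, 0, 0, 1, 1, 2, 3, 0, 0, 0, 1, 1, 2, 0, 0, 0, 0]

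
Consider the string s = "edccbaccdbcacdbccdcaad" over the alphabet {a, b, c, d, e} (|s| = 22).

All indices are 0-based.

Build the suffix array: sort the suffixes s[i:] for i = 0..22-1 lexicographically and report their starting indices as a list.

rank→(start, suffix):
  0 → (19, 'aad')
  1 → (5, 'accdbcacdbccdcaad')
  2 → (11, 'acdbccdcaad')
  3 → (20, 'ad')
  4 → (4, 'baccdbcacdbccdcaad')
  5 → (9, 'bcacdbccdcaad')
  6 → (14, 'bccdcaad')
  7 → (18, 'caad')
  8 → (10, 'cacdbccdcaad')
  9 → (3, 'cbaccdbcacdbccdcaad')
  10 → (2, 'ccbaccdbcacdbccdcaad')
  11 → (6, 'ccdbcacdbccdcaad')
  12 → (15, 'ccdcaad')
  13 → (7, 'cdbcacdbccdcaad')
  14 → (12, 'cdbccdcaad')
  15 → (16, 'cdcaad')
  16 → (21, 'd')
  17 → (8, 'dbcacdbccdcaad')
  18 → (13, 'dbccdcaad')
  19 → (17, 'dcaad')
  20 → (1, 'dccbaccdbcacdbccdcaad')
  21 → (0, 'edccbaccdbcacdbccdcaad')

[19, 5, 11, 20, 4, 9, 14, 18, 10, 3, 2, 6, 15, 7, 12, 16, 21, 8, 13, 17, 1, 0]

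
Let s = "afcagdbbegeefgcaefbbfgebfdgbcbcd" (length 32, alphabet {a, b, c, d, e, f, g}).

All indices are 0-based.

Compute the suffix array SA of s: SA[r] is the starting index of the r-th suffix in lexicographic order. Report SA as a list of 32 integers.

[15, 0, 3, 6, 18, 27, 29, 7, 23, 19, 14, 2, 28, 30, 31, 5, 25, 22, 10, 16, 11, 8, 17, 1, 24, 12, 20, 26, 13, 4, 21, 9]

rank→(start, suffix):
  0 → (15, 'aefbbfgebfdgbcbcd')
  1 → (0, 'afcagdbbegeefgcaefbbfgebfdgbcbcd')
  2 → (3, 'agdbbegeefgcaefbbfgebfdgbcbcd')
  3 → (6, 'bbegeefgcaefbbfgebfdgbcbcd')
  4 → (18, 'bbfgebfdgbcbcd')
  5 → (27, 'bcbcd')
  6 → (29, 'bcd')
  7 → (7, 'begeefgcaefbbfgebfdgbcbcd')
  8 → (23, 'bfdgbcbcd')
  9 → (19, 'bfgebfdgbcbcd')
  10 → (14, 'caefbbfgebfdgbcbcd')
  11 → (2, 'cagdbbegeefgcaefbbfgebfdgbcbcd')
  12 → (28, 'cbcd')
  13 → (30, 'cd')
  14 → (31, 'd')
  15 → (5, 'dbbegeefgcaefbbfgebfdgbcbcd')
  16 → (25, 'dgbcbcd')
  17 → (22, 'ebfdgbcbcd')
  18 → (10, 'eefgcaefbbfgebfdgbcbcd')
  19 → (16, 'efbbfgebfdgbcbcd')
  20 → (11, 'efgcaefbbfgebfdgbcbcd')
  21 → (8, 'egeefgcaefbbfgebfdgbcbcd')
  22 → (17, 'fbbfgebfdgbcbcd')
  23 → (1, 'fcagdbbegeefgcaefbbfgebfdgbcbcd')
  24 → (24, 'fdgbcbcd')
  25 → (12, 'fgcaefbbfgebfdgbcbcd')
  26 → (20, 'fgebfdgbcbcd')
  27 → (26, 'gbcbcd')
  28 → (13, 'gcaefbbfgebfdgbcbcd')
  29 → (4, 'gdbbegeefgcaefbbfgebfdgbcbcd')
  30 → (21, 'gebfdgbcbcd')
  31 → (9, 'geefgcaefbbfgebfdgbcbcd')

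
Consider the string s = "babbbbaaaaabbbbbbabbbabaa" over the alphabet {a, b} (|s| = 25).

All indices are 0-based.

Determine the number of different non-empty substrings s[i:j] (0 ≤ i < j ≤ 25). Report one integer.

252

sorted suffixes:
  #0 SA[0]=24  'a'
  #1 SA[1]=23  'aa'
  #2 SA[2]=6  'aaaaabbbbbbabbbabaa'
  #3 SA[3]=7  'aaaabbbbbbabbbabaa'
  #4 SA[4]=8  'aaabbbbbbabbbabaa'
  #5 SA[5]=9  'aabbbbbbabbbabaa'
  #6 SA[6]=21  'abaa'
  #7 SA[7]=17  'abbbabaa'
  #8 SA[8]=1  'abbbbaaaaabbbbbbabbbabaa'
  #9 SA[9]=10  'abbbbbbabbbabaa'
  #10 SA[10]=22  'baa'
  #11 SA[11]=5  'baaaaabbbbbbabbbabaa'
  #12 SA[12]=20  'babaa'
  #13 SA[13]=16  'babbbabaa'
  #14 SA[14]=0  'babbbbaaaaabbbbbbabbbabaa'
  #15 SA[15]=4  'bbaaaaabbbbbbabbbabaa'
  #16 SA[16]=19  'bbabaa'
  #17 SA[17]=15  'bbabbbabaa'
  #18 SA[18]=3  'bbbaaaaabbbbbbabbbabaa'
  #19 SA[19]=18  'bbbabaa'
  #20 SA[20]=14  'bbbabbbabaa'
  #21 SA[21]=2  'bbbbaaaaabbbbbbabbbabaa'
  #22 SA[22]=13  'bbbbabbbabaa'
  #23 SA[23]=12  'bbbbbabbbabaa'
  #24 SA[24]=11  'bbbbbbabbbabaa'

SA = [24, 23, 6, 7, 8, 9, 21, 17, 1, 10, 22, 5, 20, 16, 0, 4, 19, 15, 3, 18, 14, 2, 13, 12, 11]
rank  pair      lcp
   1  s[24:],s[23:]  1  'a'
   2  s[23:],s[6:]  2  'aa'
   3  s[6:],s[7:]  4  'aaaa'
   4  s[7:],s[8:]  3  'aaa'
   5  s[8:],s[9:]  2  'aa'
   6  s[9:],s[21:]  1  'a'
   7  s[21:],s[17:]  2  'ab'
   8  s[17:],s[1:]  4  'abbb'
   9  s[1:],s[10:]  5  'abbbb'
  10  s[10:],s[22:]  0  ''
  11  s[22:],s[5:]  3  'baa'
  12  s[5:],s[20:]  2  'ba'
  13  s[20:],s[16:]  3  'bab'
  14  s[16:],s[0:]  5  'babbb'
  15  s[0:],s[4:]  1  'b'
  16  s[4:],s[19:]  3  'bba'
  17  s[19:],s[15:]  4  'bbab'
  18  s[15:],s[3:]  2  'bb'
  19  s[3:],s[18:]  4  'bbba'
  20  s[18:],s[14:]  5  'bbbab'
  21  s[14:],s[2:]  3  'bbb'
  22  s[2:],s[13:]  5  'bbbba'
  23  s[13:],s[12:]  4  'bbbb'
  24  s[12:],s[11:]  5  'bbbbb'

n(n+1)/2 = 25·26/2 = 325
Σ LCP = 0 + 1 + 2 + 4 + 3 + 2 + 1 + 2 + 4 + 5 + 0 + 3 + 2 + 3 + 5 + 1 + 3 + 4 + 2 + 4 + 5 + 3 + 5 + 4 + 5 = 73
distinct = 325 − 73 = 252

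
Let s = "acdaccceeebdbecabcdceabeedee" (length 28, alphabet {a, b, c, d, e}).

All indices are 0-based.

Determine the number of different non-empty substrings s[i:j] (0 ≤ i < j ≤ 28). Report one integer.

374

rank | idx | suffix
   0 |  15 | abcdceabeedee
   1 |  21 | abeedee
   2 |   3 | accceeebdbecabcdceabeedee
   3 |   0 | acdaccceeebdbecabcdceabeedee
   4 |  16 | bcdceabeedee
   5 |  10 | bdbecabcdceabeedee
   6 |  12 | becabcdceabeedee
   7 |  22 | beedee
   8 |  14 | cabcdceabeedee
   9 |   4 | ccceeebdbecabcdceabeedee
  10 |   5 | cceeebdbecabcdceabeedee
  11 |   1 | cdaccceeebdbecabcdceabeedee
  12 |  17 | cdceabeedee
  13 |  19 | ceabeedee
  14 |   6 | ceeebdbecabcdceabeedee
  15 |   2 | daccceeebdbecabcdceabeedee
  16 |  11 | dbecabcdceabeedee
  17 |  18 | dceabeedee
  18 |  25 | dee
  19 |  27 | e
  20 |  20 | eabeedee
  21 |   9 | ebdbecabcdceabeedee
  22 |  13 | ecabcdceabeedee
  23 |  24 | edee
  24 |  26 | ee
  25 |   8 | eebdbecabcdceabeedee
  26 |  23 | eedee
  27 |   7 | eeebdbecabcdceabeedee

SA = [15, 21, 3, 0, 16, 10, 12, 22, 14, 4, 5, 1, 17, 19, 6, 2, 11, 18, 25, 27, 20, 9, 13, 24, 26, 8, 23, 7]
[i] adj suffixes → lcp
  [1] 15/21 → 2 ('ab')
  [2] 21/3 → 1 ('a')
  [3] 3/0 → 2 ('ac')
  [4] 0/16 → 0 ('')
  [5] 16/10 → 1 ('b')
  [6] 10/12 → 1 ('b')
  [7] 12/22 → 2 ('be')
  [8] 22/14 → 0 ('')
  [9] 14/4 → 1 ('c')
  [10] 4/5 → 2 ('cc')
  [11] 5/1 → 1 ('c')
  [12] 1/17 → 2 ('cd')
  [13] 17/19 → 1 ('c')
  [14] 19/6 → 2 ('ce')
  [15] 6/2 → 0 ('')
  [16] 2/11 → 1 ('d')
  [17] 11/18 → 1 ('d')
  [18] 18/25 → 1 ('d')
  [19] 25/27 → 0 ('')
  [20] 27/20 → 1 ('e')
  [21] 20/9 → 1 ('e')
  [22] 9/13 → 1 ('e')
  [23] 13/24 → 1 ('e')
  [24] 24/26 → 1 ('e')
  [25] 26/8 → 2 ('ee')
  [26] 8/23 → 2 ('ee')
  [27] 23/7 → 2 ('ee')

n(n+1)/2 = 28·29/2 = 406
Σ LCP = 0 + 2 + 1 + 2 + 0 + 1 + 1 + 2 + 0 + 1 + 2 + 1 + 2 + 1 + 2 + 0 + 1 + 1 + 1 + 0 + 1 + 1 + 1 + 1 + 1 + 2 + 2 + 2 = 32
distinct = 406 − 32 = 374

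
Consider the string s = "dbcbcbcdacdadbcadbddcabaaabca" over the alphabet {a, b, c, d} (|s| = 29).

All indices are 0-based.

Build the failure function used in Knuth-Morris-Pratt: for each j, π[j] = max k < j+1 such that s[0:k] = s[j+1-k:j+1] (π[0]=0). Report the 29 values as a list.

[0, 0, 0, 0, 0, 0, 0, 1, 0, 0, 1, 0, 1, 2, 3, 0, 1, 2, 1, 1, 0, 0, 0, 0, 0, 0, 0, 0, 0]

π[0] = 0
j=1 s[j]='b': π[1]=0 (border '')
j=2 s[j]='c': π[2]=0 (border '')
j=3 s[j]='b': π[3]=0 (border '')
j=4 s[j]='c': π[4]=0 (border '')
j=5 s[j]='b': π[5]=0 (border '')
j=6 s[j]='c': π[6]=0 (border '')
j=7 s[j]='d': π[7]=1 (border 'd')
j=8 s[j]='a': k: 1→0; π[8]=0 (border '')
j=9 s[j]='c': π[9]=0 (border '')
j=10 s[j]='d': π[10]=1 (border 'd')
j=11 s[j]='a': k: 1→0; π[11]=0 (border '')
j=12 s[j]='d': π[12]=1 (border 'd')
j=13 s[j]='b': π[13]=2 (border 'db')
j=14 s[j]='c': π[14]=3 (border 'dbc')
j=15 s[j]='a': k: 3→0; π[15]=0 (border '')
j=16 s[j]='d': π[16]=1 (border 'd')
j=17 s[j]='b': π[17]=2 (border 'db')
j=18 s[j]='d': k: 2→0; π[18]=1 (border 'd')
j=19 s[j]='d': k: 1→0; π[19]=1 (border 'd')
j=20 s[j]='c': k: 1→0; π[20]=0 (border '')
j=21 s[j]='a': π[21]=0 (border '')
j=22 s[j]='b': π[22]=0 (border '')
j=23 s[j]='a': π[23]=0 (border '')
j=24 s[j]='a': π[24]=0 (border '')
j=25 s[j]='a': π[25]=0 (border '')
j=26 s[j]='b': π[26]=0 (border '')
j=27 s[j]='c': π[27]=0 (border '')
j=28 s[j]='a': π[28]=0 (border '')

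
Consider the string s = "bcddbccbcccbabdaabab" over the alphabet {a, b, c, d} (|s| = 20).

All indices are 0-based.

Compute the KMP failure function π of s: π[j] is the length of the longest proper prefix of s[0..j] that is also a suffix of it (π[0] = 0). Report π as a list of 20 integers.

π[0] = 0
j=1 s[j]='c': π[1]=0 (border '')
j=2 s[j]='d': π[2]=0 (border '')
j=3 s[j]='d': π[3]=0 (border '')
j=4 s[j]='b': π[4]=1 (border 'b')
j=5 s[j]='c': π[5]=2 (border 'bc')
j=6 s[j]='c': k: 2→0; π[6]=0 (border '')
j=7 s[j]='b': π[7]=1 (border 'b')
j=8 s[j]='c': π[8]=2 (border 'bc')
j=9 s[j]='c': k: 2→0; π[9]=0 (border '')
j=10 s[j]='c': π[10]=0 (border '')
j=11 s[j]='b': π[11]=1 (border 'b')
j=12 s[j]='a': k: 1→0; π[12]=0 (border '')
j=13 s[j]='b': π[13]=1 (border 'b')
j=14 s[j]='d': k: 1→0; π[14]=0 (border '')
j=15 s[j]='a': π[15]=0 (border '')
j=16 s[j]='a': π[16]=0 (border '')
j=17 s[j]='b': π[17]=1 (border 'b')
j=18 s[j]='a': k: 1→0; π[18]=0 (border '')
j=19 s[j]='b': π[19]=1 (border 'b')

[0, 0, 0, 0, 1, 2, 0, 1, 2, 0, 0, 1, 0, 1, 0, 0, 0, 1, 0, 1]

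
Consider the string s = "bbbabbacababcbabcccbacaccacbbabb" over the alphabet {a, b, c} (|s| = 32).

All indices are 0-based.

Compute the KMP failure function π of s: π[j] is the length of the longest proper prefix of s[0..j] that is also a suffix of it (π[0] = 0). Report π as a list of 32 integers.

π[0] = 0
j=1 s[j]='b': π[1]=1 (border 'b')
j=2 s[j]='b': π[2]=2 (border 'bb')
j=3 s[j]='a': k: 2→1→0; π[3]=0 (border '')
j=4 s[j]='b': π[4]=1 (border 'b')
j=5 s[j]='b': π[5]=2 (border 'bb')
j=6 s[j]='a': k: 2→1→0; π[6]=0 (border '')
j=7 s[j]='c': π[7]=0 (border '')
j=8 s[j]='a': π[8]=0 (border '')
j=9 s[j]='b': π[9]=1 (border 'b')
j=10 s[j]='a': k: 1→0; π[10]=0 (border '')
j=11 s[j]='b': π[11]=1 (border 'b')
j=12 s[j]='c': k: 1→0; π[12]=0 (border '')
j=13 s[j]='b': π[13]=1 (border 'b')
j=14 s[j]='a': k: 1→0; π[14]=0 (border '')
j=15 s[j]='b': π[15]=1 (border 'b')
j=16 s[j]='c': k: 1→0; π[16]=0 (border '')
j=17 s[j]='c': π[17]=0 (border '')
j=18 s[j]='c': π[18]=0 (border '')
j=19 s[j]='b': π[19]=1 (border 'b')
j=20 s[j]='a': k: 1→0; π[20]=0 (border '')
j=21 s[j]='c': π[21]=0 (border '')
j=22 s[j]='a': π[22]=0 (border '')
j=23 s[j]='c': π[23]=0 (border '')
j=24 s[j]='c': π[24]=0 (border '')
j=25 s[j]='a': π[25]=0 (border '')
j=26 s[j]='c': π[26]=0 (border '')
j=27 s[j]='b': π[27]=1 (border 'b')
j=28 s[j]='b': π[28]=2 (border 'bb')
j=29 s[j]='a': k: 2→1→0; π[29]=0 (border '')
j=30 s[j]='b': π[30]=1 (border 'b')
j=31 s[j]='b': π[31]=2 (border 'bb')

[0, 1, 2, 0, 1, 2, 0, 0, 0, 1, 0, 1, 0, 1, 0, 1, 0, 0, 0, 1, 0, 0, 0, 0, 0, 0, 0, 1, 2, 0, 1, 2]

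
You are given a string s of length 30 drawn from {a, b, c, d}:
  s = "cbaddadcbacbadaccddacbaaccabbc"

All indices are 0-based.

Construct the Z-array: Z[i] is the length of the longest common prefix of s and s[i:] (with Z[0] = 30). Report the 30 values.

[30, 0, 0, 0, 0, 0, 0, 3, 0, 0, 4, 0, 0, 0, 0, 1, 1, 0, 0, 0, 3, 0, 0, 0, 1, 1, 0, 0, 0, 1]

Z[0]=30
i=1: outside box; Z[1]=0
i=2: outside box; Z[2]=0
i=3: outside box; Z[3]=0
i=4: outside box; Z[4]=0
i=5: outside box; Z[5]=0
i=6: outside box; Z[6]=0
i=7: outside box; Z[7]=3 extend→box=[7,10)
i=8: min(r-i=2, Z[1]=0)=0; Z[8]=0
i=9: min(r-i=1, Z[2]=0)=0; Z[9]=0
i=10: outside box; Z[10]=4 extend→box=[10,14)
i=11: min(r-i=3, Z[1]=0)=0; Z[11]=0
i=12: min(r-i=2, Z[2]=0)=0; Z[12]=0
i=13: min(r-i=1, Z[3]=0)=0; Z[13]=0
i=14: outside box; Z[14]=0
i=15: outside box; Z[15]=1 extend→box=[15,16)
i=16: outside box; Z[16]=1 extend→box=[16,17)
i=17: outside box; Z[17]=0
i=18: outside box; Z[18]=0
i=19: outside box; Z[19]=0
i=20: outside box; Z[20]=3 extend→box=[20,23)
i=21: min(r-i=2, Z[1]=0)=0; Z[21]=0
i=22: min(r-i=1, Z[2]=0)=0; Z[22]=0
i=23: outside box; Z[23]=0
i=24: outside box; Z[24]=1 extend→box=[24,25)
i=25: outside box; Z[25]=1 extend→box=[25,26)
i=26: outside box; Z[26]=0
i=27: outside box; Z[27]=0
i=28: outside box; Z[28]=0
i=29: outside box; Z[29]=1 extend→box=[29,30)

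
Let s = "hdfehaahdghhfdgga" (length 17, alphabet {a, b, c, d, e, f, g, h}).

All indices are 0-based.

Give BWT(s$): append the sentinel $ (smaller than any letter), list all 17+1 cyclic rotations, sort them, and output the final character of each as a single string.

aghahfhfhdgdde$ahg

rank  rotation            last
    0  $hdfehaahdghhfdgga  a
    1  a$hdfehaahdghhfdgg  g
    2  aahdghhfdgga$hdfeh  h
    3  ahdghhfdgga$hdfeha  a
    4  dfehaahdghhfdgga$h  h
    5  dgga$hdfehaahdghhf  f
    6  dghhfdgga$hdfehaah  h
    7  ehaahdghhfdgga$hdf  f
    8  fdgga$hdfehaahdghh  h
    9  fehaahdghhfdgga$hd  d
   10  ga$hdfehaahdghhfdg  g
   11  gga$hdfehaahdghhfd  d
   12  ghhfdgga$hdfehaahd  d
   13  haahdghhfdgga$hdfe  e
   14  hdfehaahdghhfdgga$  $
   15  hdghhfdgga$hdfehaa  a
   16  hfdgga$hdfehaahdgh  h
   17  hhfdgga$hdfehaahdg  g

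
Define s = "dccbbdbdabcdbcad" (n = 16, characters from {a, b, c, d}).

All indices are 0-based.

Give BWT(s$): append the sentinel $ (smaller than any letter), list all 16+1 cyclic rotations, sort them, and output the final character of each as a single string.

rank  rotation           last
    0  $dccbbdbdabcdbcad  d
    1  abcdbcad$dccbbdbd  d
    2  ad$dccbbdbdabcdbc  c
    3  bbdbdabcdbcad$dcc  c
    4  bcad$dccbbdbdabcd  d
    5  bcdbcad$dccbbdbda  a
    6  bdabcdbcad$dccbbd  d
    7  bdbdabcdbcad$dccb  b
    8  cad$dccbbdbdabcdb  b
    9  cbbdbdabcdbcad$dc  c
   10  ccbbdbdabcdbcad$d  d
   11  cdbcad$dccbbdbdab  b
   12  d$dccbbdbdabcdbca  a
   13  dabcdbcad$dccbbdb  b
   14  dbcad$dccbbdbdabc  c
   15  dbdabcdbcad$dccbb  b
   16  dccbbdbdabcdbcad$  $

ddccdadbbcdbabcb$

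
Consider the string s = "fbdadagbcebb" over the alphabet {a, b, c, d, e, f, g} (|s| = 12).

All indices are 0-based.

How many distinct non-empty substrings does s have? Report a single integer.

sorted suffixes:
  #0 SA[0]=3  'adagbcebb'
  #1 SA[1]=5  'agbcebb'
  #2 SA[2]=11  'b'
  #3 SA[3]=10  'bb'
  #4 SA[4]=7  'bcebb'
  #5 SA[5]=1  'bdadagbcebb'
  #6 SA[6]=8  'cebb'
  #7 SA[7]=2  'dadagbcebb'
  #8 SA[8]=4  'dagbcebb'
  #9 SA[9]=9  'ebb'
  #10 SA[10]=0  'fbdadagbcebb'
  #11 SA[11]=6  'gbcebb'

SA = [3, 5, 11, 10, 7, 1, 8, 2, 4, 9, 0, 6]
[i] adj suffixes → lcp
  [1] 3/5 → 1 ('a')
  [2] 5/11 → 0 ('')
  [3] 11/10 → 1 ('b')
  [4] 10/7 → 1 ('b')
  [5] 7/1 → 1 ('b')
  [6] 1/8 → 0 ('')
  [7] 8/2 → 0 ('')
  [8] 2/4 → 2 ('da')
  [9] 4/9 → 0 ('')
  [10] 9/0 → 0 ('')
  [11] 0/6 → 0 ('')

n(n+1)/2 = 12·13/2 = 78
Σ LCP = 0 + 1 + 0 + 1 + 1 + 1 + 0 + 0 + 2 + 0 + 0 + 0 = 6
distinct = 78 − 6 = 72

72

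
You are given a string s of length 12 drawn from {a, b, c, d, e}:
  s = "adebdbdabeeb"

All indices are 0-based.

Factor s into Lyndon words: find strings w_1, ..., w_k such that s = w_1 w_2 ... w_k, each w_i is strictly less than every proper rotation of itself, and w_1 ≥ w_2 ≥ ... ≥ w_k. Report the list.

emit factor 1: 'adebdbd' (i=0, period=7)
emit factor 2: 'abeeb' (i=7, period=5)

["adebdbd", "abeeb"]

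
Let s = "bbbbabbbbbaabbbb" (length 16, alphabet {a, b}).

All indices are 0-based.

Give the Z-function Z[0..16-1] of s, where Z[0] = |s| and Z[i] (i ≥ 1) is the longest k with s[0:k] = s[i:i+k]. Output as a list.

[16, 3, 2, 1, 0, 4, 5, 3, 2, 1, 0, 0, 4, 3, 2, 1]

Z[0]=16
i=1: outside box; Z[1]=3 scan→box=[1,4)
i=2: min(r-i=2, Z[1]=3)=2; Z[2]=2
i=3: min(r-i=1, Z[2]=2)=1; Z[3]=1
i=4: outside box; Z[4]=0
i=5: outside box; Z[5]=4 scan→box=[5,9)
i=6: min(r-i=3, Z[1]=3)=3; Z[6]=5 scan→box=[6,11)
i=7: min(r-i=4, Z[1]=3)=3; Z[7]=3
i=8: min(r-i=3, Z[2]=2)=2; Z[8]=2
i=9: min(r-i=2, Z[3]=1)=1; Z[9]=1
i=10: min(r-i=1, Z[4]=0)=0; Z[10]=0
i=11: outside box; Z[11]=0
i=12: outside box; Z[12]=4 scan→box=[12,16)
i=13: min(r-i=3, Z[1]=3)=3; Z[13]=3
i=14: min(r-i=2, Z[2]=2)=2; Z[14]=2
i=15: min(r-i=1, Z[3]=1)=1; Z[15]=1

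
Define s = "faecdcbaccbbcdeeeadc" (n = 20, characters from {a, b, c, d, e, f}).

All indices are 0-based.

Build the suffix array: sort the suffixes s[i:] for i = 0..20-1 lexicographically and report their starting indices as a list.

rank | idx | suffix
   0 |   7 | accbbcdeeeadc
   1 |  17 | adc
   2 |   1 | aecdcbaccbbcdeeeadc
   3 |   6 | baccbbcdeeeadc
   4 |  10 | bbcdeeeadc
   5 |  11 | bcdeeeadc
   6 |  19 | c
   7 |   5 | cbaccbbcdeeeadc
   8 |   9 | cbbcdeeeadc
   9 |   8 | ccbbcdeeeadc
  10 |   3 | cdcbaccbbcdeeeadc
  11 |  12 | cdeeeadc
  12 |  18 | dc
  13 |   4 | dcbaccbbcdeeeadc
  14 |  13 | deeeadc
  15 |  16 | eadc
  16 |   2 | ecdcbaccbbcdeeeadc
  17 |  15 | eeadc
  18 |  14 | eeeadc
  19 |   0 | faecdcbaccbbcdeeeadc

[7, 17, 1, 6, 10, 11, 19, 5, 9, 8, 3, 12, 18, 4, 13, 16, 2, 15, 14, 0]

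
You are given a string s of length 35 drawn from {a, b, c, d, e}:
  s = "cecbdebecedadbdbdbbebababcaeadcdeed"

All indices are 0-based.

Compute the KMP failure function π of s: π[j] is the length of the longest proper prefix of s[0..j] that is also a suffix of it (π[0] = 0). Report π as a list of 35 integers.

π[0] = 0
j=1 s[j]='e': π[1]=0 (border '')
j=2 s[j]='c': π[2]=1 (border 'c')
j=3 s[j]='b': k: 1→0; π[3]=0 (border '')
j=4 s[j]='d': π[4]=0 (border '')
j=5 s[j]='e': π[5]=0 (border '')
j=6 s[j]='b': π[6]=0 (border '')
j=7 s[j]='e': π[7]=0 (border '')
j=8 s[j]='c': π[8]=1 (border 'c')
j=9 s[j]='e': π[9]=2 (border 'ce')
j=10 s[j]='d': k: 2→0; π[10]=0 (border '')
j=11 s[j]='a': π[11]=0 (border '')
j=12 s[j]='d': π[12]=0 (border '')
j=13 s[j]='b': π[13]=0 (border '')
j=14 s[j]='d': π[14]=0 (border '')
j=15 s[j]='b': π[15]=0 (border '')
j=16 s[j]='d': π[16]=0 (border '')
j=17 s[j]='b': π[17]=0 (border '')
j=18 s[j]='b': π[18]=0 (border '')
j=19 s[j]='e': π[19]=0 (border '')
j=20 s[j]='b': π[20]=0 (border '')
j=21 s[j]='a': π[21]=0 (border '')
j=22 s[j]='b': π[22]=0 (border '')
j=23 s[j]='a': π[23]=0 (border '')
j=24 s[j]='b': π[24]=0 (border '')
j=25 s[j]='c': π[25]=1 (border 'c')
j=26 s[j]='a': k: 1→0; π[26]=0 (border '')
j=27 s[j]='e': π[27]=0 (border '')
j=28 s[j]='a': π[28]=0 (border '')
j=29 s[j]='d': π[29]=0 (border '')
j=30 s[j]='c': π[30]=1 (border 'c')
j=31 s[j]='d': k: 1→0; π[31]=0 (border '')
j=32 s[j]='e': π[32]=0 (border '')
j=33 s[j]='e': π[33]=0 (border '')
j=34 s[j]='d': π[34]=0 (border '')

[0, 0, 1, 0, 0, 0, 0, 0, 1, 2, 0, 0, 0, 0, 0, 0, 0, 0, 0, 0, 0, 0, 0, 0, 0, 1, 0, 0, 0, 0, 1, 0, 0, 0, 0]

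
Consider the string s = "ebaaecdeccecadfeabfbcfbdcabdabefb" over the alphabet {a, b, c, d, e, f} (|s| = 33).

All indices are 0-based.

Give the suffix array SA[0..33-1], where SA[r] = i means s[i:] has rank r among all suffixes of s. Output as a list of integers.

[2, 25, 28, 16, 12, 3, 32, 1, 19, 26, 22, 29, 17, 24, 11, 8, 5, 9, 20, 27, 23, 6, 13, 15, 0, 10, 7, 4, 30, 31, 18, 21, 14]

rank→(start, suffix):
  0 → (2, 'aaecdeccecadfeabfbcfbdcabdabefb')
  1 → (25, 'abdabefb')
  2 → (28, 'abefb')
  3 → (16, 'abfbcfbdcabdabefb')
  4 → (12, 'adfeabfbcfbdcabdabefb')
  5 → (3, 'aecdeccecadfeabfbcfbdcabdabefb')
  6 → (32, 'b')
  7 → (1, 'baaecdeccecadfeabfbcfbdcabdabefb')
  8 → (19, 'bcfbdcabdabefb')
  9 → (26, 'bdabefb')
  10 → (22, 'bdcabdabefb')
  11 → (29, 'befb')
  12 → (17, 'bfbcfbdcabdabefb')
  13 → (24, 'cabdabefb')
  14 → (11, 'cadfeabfbcfbdcabdabefb')
  15 → (8, 'ccecadfeabfbcfbdcabdabefb')
  16 → (5, 'cdeccecadfeabfbcfbdcabdabefb')
  17 → (9, 'cecadfeabfbcfbdcabdabefb')
  18 → (20, 'cfbdcabdabefb')
  19 → (27, 'dabefb')
  20 → (23, 'dcabdabefb')
  21 → (6, 'deccecadfeabfbcfbdcabdabefb')
  22 → (13, 'dfeabfbcfbdcabdabefb')
  23 → (15, 'eabfbcfbdcabdabefb')
  24 → (0, 'ebaaecdeccecadfeabfbcfbdcabdabefb')
  25 → (10, 'ecadfeabfbcfbdcabdabefb')
  26 → (7, 'eccecadfeabfbcfbdcabdabefb')
  27 → (4, 'ecdeccecadfeabfbcfbdcabdabefb')
  28 → (30, 'efb')
  29 → (31, 'fb')
  30 → (18, 'fbcfbdcabdabefb')
  31 → (21, 'fbdcabdabefb')
  32 → (14, 'feabfbcfbdcabdabefb')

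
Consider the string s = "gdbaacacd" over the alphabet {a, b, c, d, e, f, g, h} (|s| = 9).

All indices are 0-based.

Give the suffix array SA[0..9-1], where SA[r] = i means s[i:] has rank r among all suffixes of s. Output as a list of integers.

rank | idx | suffix
   0 |   3 | aacacd
   1 |   4 | acacd
   2 |   6 | acd
   3 |   2 | baacacd
   4 |   5 | cacd
   5 |   7 | cd
   6 |   8 | d
   7 |   1 | dbaacacd
   8 |   0 | gdbaacacd

[3, 4, 6, 2, 5, 7, 8, 1, 0]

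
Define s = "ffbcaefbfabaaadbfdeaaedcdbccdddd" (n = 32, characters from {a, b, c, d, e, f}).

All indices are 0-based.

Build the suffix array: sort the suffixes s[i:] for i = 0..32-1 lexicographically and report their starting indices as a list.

rank→(start, suffix):
  0 → (11, 'aaadbfdeaaedcdbccdddd')
  1 → (12, 'aadbfdeaaedcdbccdddd')
  2 → (19, 'aaedcdbccdddd')
  3 → (9, 'abaaadbfdeaaedcdbccdddd')
  4 → (13, 'adbfdeaaedcdbccdddd')
  5 → (20, 'aedcdbccdddd')
  6 → (4, 'aefbfabaaadbfdeaaedcdbccdddd')
  7 → (10, 'baaadbfdeaaedcdbccdddd')
  8 → (2, 'bcaefbfabaaadbfdeaaedcdbccdddd')
  9 → (25, 'bccdddd')
  10 → (7, 'bfabaaadbfdeaaedcdbccdddd')
  11 → (15, 'bfdeaaedcdbccdddd')
  12 → (3, 'caefbfabaaadbfdeaaedcdbccdddd')
  13 → (26, 'ccdddd')
  14 → (23, 'cdbccdddd')
  15 → (27, 'cdddd')
  16 → (31, 'd')
  17 → (24, 'dbccdddd')
  18 → (14, 'dbfdeaaedcdbccdddd')
  19 → (22, 'dcdbccdddd')
  20 → (30, 'dd')
  21 → (29, 'ddd')
  22 → (28, 'dddd')
  23 → (17, 'deaaedcdbccdddd')
  24 → (18, 'eaaedcdbccdddd')
  25 → (21, 'edcdbccdddd')
  26 → (5, 'efbfabaaadbfdeaaedcdbccdddd')
  27 → (8, 'fabaaadbfdeaaedcdbccdddd')
  28 → (1, 'fbcaefbfabaaadbfdeaaedcdbccdddd')
  29 → (6, 'fbfabaaadbfdeaaedcdbccdddd')
  30 → (16, 'fdeaaedcdbccdddd')
  31 → (0, 'ffbcaefbfabaaadbfdeaaedcdbccdddd')

[11, 12, 19, 9, 13, 20, 4, 10, 2, 25, 7, 15, 3, 26, 23, 27, 31, 24, 14, 22, 30, 29, 28, 17, 18, 21, 5, 8, 1, 6, 16, 0]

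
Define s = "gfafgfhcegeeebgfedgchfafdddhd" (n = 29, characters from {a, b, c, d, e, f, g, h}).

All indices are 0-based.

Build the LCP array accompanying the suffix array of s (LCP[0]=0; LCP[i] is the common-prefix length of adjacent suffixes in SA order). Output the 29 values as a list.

rank→(start, suffix):
  0 → (22, 'afdddhd')
  1 → (2, 'afgfhcegeeebgfedgchfafdddhd')
  2 → (13, 'bgfedgchfafdddhd')
  3 → (7, 'cegeeebgfedgchfafdddhd')
  4 → (19, 'chfafdddhd')
  5 → (28, 'd')
  6 → (24, 'dddhd')
  7 → (25, 'ddhd')
  8 → (17, 'dgchfafdddhd')
  9 → (26, 'dhd')
  10 → (12, 'ebgfedgchfafdddhd')
  11 → (16, 'edgchfafdddhd')
  12 → (11, 'eebgfedgchfafdddhd')
  13 → (10, 'eeebgfedgchfafdddhd')
  14 → (8, 'egeeebgfedgchfafdddhd')
  15 → (21, 'fafdddhd')
  16 → (1, 'fafgfhcegeeebgfedgchfafdddhd')
  17 → (23, 'fdddhd')
  18 → (15, 'fedgchfafdddhd')
  19 → (3, 'fgfhcegeeebgfedgchfafdddhd')
  20 → (5, 'fhcegeeebgfedgchfafdddhd')
  21 → (18, 'gchfafdddhd')
  22 → (9, 'geeebgfedgchfafdddhd')
  23 → (0, 'gfafgfhcegeeebgfedgchfafdddhd')
  24 → (14, 'gfedgchfafdddhd')
  25 → (4, 'gfhcegeeebgfedgchfafdddhd')
  26 → (6, 'hcegeeebgfedgchfafdddhd')
  27 → (27, 'hd')
  28 → (20, 'hfafdddhd')

SA = [22, 2, 13, 7, 19, 28, 24, 25, 17, 26, 12, 16, 11, 10, 8, 21, 1, 23, 15, 3, 5, 18, 9, 0, 14, 4, 6, 27, 20]
rank  pair      lcp
   1  s[22:],s[2:]  2  'af'
   2  s[2:],s[13:]  0  ''
   3  s[13:],s[7:]  0  ''
   4  s[7:],s[19:]  1  'c'
   5  s[19:],s[28:]  0  ''
   6  s[28:],s[24:]  1  'd'
   7  s[24:],s[25:]  2  'dd'
   8  s[25:],s[17:]  1  'd'
   9  s[17:],s[26:]  1  'd'
  10  s[26:],s[12:]  0  ''
  11  s[12:],s[16:]  1  'e'
  12  s[16:],s[11:]  1  'e'
  13  s[11:],s[10:]  2  'ee'
  14  s[10:],s[8:]  1  'e'
  15  s[8:],s[21:]  0  ''
  16  s[21:],s[1:]  3  'faf'
  17  s[1:],s[23:]  1  'f'
  18  s[23:],s[15:]  1  'f'
  19  s[15:],s[3:]  1  'f'
  20  s[3:],s[5:]  1  'f'
  21  s[5:],s[18:]  0  ''
  22  s[18:],s[9:]  1  'g'
  23  s[9:],s[0:]  1  'g'
  24  s[0:],s[14:]  2  'gf'
  25  s[14:],s[4:]  2  'gf'
  26  s[4:],s[6:]  0  ''
  27  s[6:],s[27:]  1  'h'
  28  s[27:],s[20:]  1  'h'

[0, 2, 0, 0, 1, 0, 1, 2, 1, 1, 0, 1, 1, 2, 1, 0, 3, 1, 1, 1, 1, 0, 1, 1, 2, 2, 0, 1, 1]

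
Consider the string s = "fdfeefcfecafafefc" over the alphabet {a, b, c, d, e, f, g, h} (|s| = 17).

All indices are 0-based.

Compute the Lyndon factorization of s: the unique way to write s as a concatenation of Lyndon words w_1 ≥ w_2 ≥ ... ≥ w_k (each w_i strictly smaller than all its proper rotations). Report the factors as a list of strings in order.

emit factor 1: 'f' (i=0, period=1)
emit factor 2: 'dfeef' (i=1, period=5)
emit factor 3: 'cfe' (i=6, period=3)
emit factor 4: 'c' (i=9, period=1)
emit factor 5: 'afafefc' (i=10, period=7)

["f", "dfeef", "cfe", "c", "afafefc"]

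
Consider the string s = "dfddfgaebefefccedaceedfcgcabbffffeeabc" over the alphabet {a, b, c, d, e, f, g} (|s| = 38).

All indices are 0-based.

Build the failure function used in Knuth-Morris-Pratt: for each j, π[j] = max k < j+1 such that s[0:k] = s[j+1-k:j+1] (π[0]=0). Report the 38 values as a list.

[0, 0, 1, 1, 2, 0, 0, 0, 0, 0, 0, 0, 0, 0, 0, 0, 1, 0, 0, 0, 0, 1, 2, 0, 0, 0, 0, 0, 0, 0, 0, 0, 0, 0, 0, 0, 0, 0]

π[0] = 0
j=1 s[j]='f': π[1]=0 (border '')
j=2 s[j]='d': π[2]=1 (border 'd')
j=3 s[j]='d': k: 1→0; π[3]=1 (border 'd')
j=4 s[j]='f': π[4]=2 (border 'df')
j=5 s[j]='g': k: 2→0; π[5]=0 (border '')
j=6 s[j]='a': π[6]=0 (border '')
j=7 s[j]='e': π[7]=0 (border '')
j=8 s[j]='b': π[8]=0 (border '')
j=9 s[j]='e': π[9]=0 (border '')
j=10 s[j]='f': π[10]=0 (border '')
j=11 s[j]='e': π[11]=0 (border '')
j=12 s[j]='f': π[12]=0 (border '')
j=13 s[j]='c': π[13]=0 (border '')
j=14 s[j]='c': π[14]=0 (border '')
j=15 s[j]='e': π[15]=0 (border '')
j=16 s[j]='d': π[16]=1 (border 'd')
j=17 s[j]='a': k: 1→0; π[17]=0 (border '')
j=18 s[j]='c': π[18]=0 (border '')
j=19 s[j]='e': π[19]=0 (border '')
j=20 s[j]='e': π[20]=0 (border '')
j=21 s[j]='d': π[21]=1 (border 'd')
j=22 s[j]='f': π[22]=2 (border 'df')
j=23 s[j]='c': k: 2→0; π[23]=0 (border '')
j=24 s[j]='g': π[24]=0 (border '')
j=25 s[j]='c': π[25]=0 (border '')
j=26 s[j]='a': π[26]=0 (border '')
j=27 s[j]='b': π[27]=0 (border '')
j=28 s[j]='b': π[28]=0 (border '')
j=29 s[j]='f': π[29]=0 (border '')
j=30 s[j]='f': π[30]=0 (border '')
j=31 s[j]='f': π[31]=0 (border '')
j=32 s[j]='f': π[32]=0 (border '')
j=33 s[j]='e': π[33]=0 (border '')
j=34 s[j]='e': π[34]=0 (border '')
j=35 s[j]='a': π[35]=0 (border '')
j=36 s[j]='b': π[36]=0 (border '')
j=37 s[j]='c': π[37]=0 (border '')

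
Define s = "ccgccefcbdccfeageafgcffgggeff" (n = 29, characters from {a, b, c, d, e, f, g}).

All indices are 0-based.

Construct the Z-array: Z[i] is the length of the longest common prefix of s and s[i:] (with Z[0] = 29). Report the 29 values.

[29, 1, 0, 2, 1, 0, 0, 1, 0, 0, 2, 1, 0, 0, 0, 0, 0, 0, 0, 0, 1, 0, 0, 0, 0, 0, 0, 0, 0]

Z[0]=29
i=1: i≥r, start 0; Z[1]=1 extend→box=[1,2)
i=2: i≥r, start 0; Z[2]=0
i=3: i≥r, start 0; Z[3]=2 extend→box=[3,5)
i=4: min(r-i=1, Z[1]=1)=1; Z[4]=1
i=5: i≥r, start 0; Z[5]=0
i=6: i≥r, start 0; Z[6]=0
i=7: i≥r, start 0; Z[7]=1 extend→box=[7,8)
i=8: i≥r, start 0; Z[8]=0
i=9: i≥r, start 0; Z[9]=0
i=10: i≥r, start 0; Z[10]=2 extend→box=[10,12)
i=11: min(r-i=1, Z[1]=1)=1; Z[11]=1
i=12: i≥r, start 0; Z[12]=0
i=13: i≥r, start 0; Z[13]=0
i=14: i≥r, start 0; Z[14]=0
i=15: i≥r, start 0; Z[15]=0
i=16: i≥r, start 0; Z[16]=0
i=17: i≥r, start 0; Z[17]=0
i=18: i≥r, start 0; Z[18]=0
i=19: i≥r, start 0; Z[19]=0
i=20: i≥r, start 0; Z[20]=1 extend→box=[20,21)
i=21: i≥r, start 0; Z[21]=0
i=22: i≥r, start 0; Z[22]=0
i=23: i≥r, start 0; Z[23]=0
i=24: i≥r, start 0; Z[24]=0
i=25: i≥r, start 0; Z[25]=0
i=26: i≥r, start 0; Z[26]=0
i=27: i≥r, start 0; Z[27]=0
i=28: i≥r, start 0; Z[28]=0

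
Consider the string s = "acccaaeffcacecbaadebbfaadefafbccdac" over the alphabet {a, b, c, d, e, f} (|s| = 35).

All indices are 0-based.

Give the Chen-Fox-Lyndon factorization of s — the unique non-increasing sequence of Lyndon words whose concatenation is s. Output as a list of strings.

["accc", "aaeffcacecb", "aadebbfaadefafbccdac"]

emit factor 1: 'accc' (i=0, period=4)
emit factor 2: 'aaeffcacecb' (i=4, period=11)
emit factor 3: 'aadebbfaadefafbccdac' (i=15, period=20)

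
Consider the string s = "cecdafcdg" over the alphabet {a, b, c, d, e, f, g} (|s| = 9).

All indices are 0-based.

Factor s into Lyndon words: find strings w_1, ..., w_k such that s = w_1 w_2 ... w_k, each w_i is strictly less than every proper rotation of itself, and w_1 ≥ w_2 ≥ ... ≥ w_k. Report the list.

emit factor 1: 'ce' (i=0, period=2)
emit factor 2: 'cd' (i=2, period=2)
emit factor 3: 'afcdg' (i=4, period=5)

["ce", "cd", "afcdg"]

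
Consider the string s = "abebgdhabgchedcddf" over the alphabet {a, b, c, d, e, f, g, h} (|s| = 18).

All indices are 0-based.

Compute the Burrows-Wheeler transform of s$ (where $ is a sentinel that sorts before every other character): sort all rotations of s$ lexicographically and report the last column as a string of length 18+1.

f$haaedgecdgbhdbbdc

rank  rotation             last
    0  $abebgdhabgchedcddf  f
    1  abebgdhabgchedcddf$  $
    2  abgchedcddf$abebgdh  h
    3  bebgdhabgchedcddf$a  a
    4  bgchedcddf$abebgdha  a
    5  bgdhabgchedcddf$abe  e
    6  cddf$abebgdhabgched  d
    7  chedcddf$abebgdhabg  g
    8  dcddf$abebgdhabgche  e
    9  ddf$abebgdhabgchedc  c
   10  df$abebgdhabgchedcd  d
   11  dhabgchedcddf$abebg  g
   12  ebgdhabgchedcddf$ab  b
   13  edcddf$abebgdhabgch  h
   14  f$abebgdhabgchedcdd  d
   15  gchedcddf$abebgdhab  b
   16  gdhabgchedcddf$abeb  b
   17  habgchedcddf$abebgd  d
   18  hedcddf$abebgdhabgc  c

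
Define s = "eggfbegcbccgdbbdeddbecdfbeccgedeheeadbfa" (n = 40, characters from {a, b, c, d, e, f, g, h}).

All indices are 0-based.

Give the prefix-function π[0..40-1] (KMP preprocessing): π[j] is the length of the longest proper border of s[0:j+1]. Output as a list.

π[0] = 0
j=1 s[j]='g': π[1]=0 (border '')
j=2 s[j]='g': π[2]=0 (border '')
j=3 s[j]='f': π[3]=0 (border '')
j=4 s[j]='b': π[4]=0 (border '')
j=5 s[j]='e': π[5]=1 (border 'e')
j=6 s[j]='g': π[6]=2 (border 'eg')
j=7 s[j]='c': k: 2→0; π[7]=0 (border '')
j=8 s[j]='b': π[8]=0 (border '')
j=9 s[j]='c': π[9]=0 (border '')
j=10 s[j]='c': π[10]=0 (border '')
j=11 s[j]='g': π[11]=0 (border '')
j=12 s[j]='d': π[12]=0 (border '')
j=13 s[j]='b': π[13]=0 (border '')
j=14 s[j]='b': π[14]=0 (border '')
j=15 s[j]='d': π[15]=0 (border '')
j=16 s[j]='e': π[16]=1 (border 'e')
j=17 s[j]='d': k: 1→0; π[17]=0 (border '')
j=18 s[j]='d': π[18]=0 (border '')
j=19 s[j]='b': π[19]=0 (border '')
j=20 s[j]='e': π[20]=1 (border 'e')
j=21 s[j]='c': k: 1→0; π[21]=0 (border '')
j=22 s[j]='d': π[22]=0 (border '')
j=23 s[j]='f': π[23]=0 (border '')
j=24 s[j]='b': π[24]=0 (border '')
j=25 s[j]='e': π[25]=1 (border 'e')
j=26 s[j]='c': k: 1→0; π[26]=0 (border '')
j=27 s[j]='c': π[27]=0 (border '')
j=28 s[j]='g': π[28]=0 (border '')
j=29 s[j]='e': π[29]=1 (border 'e')
j=30 s[j]='d': k: 1→0; π[30]=0 (border '')
j=31 s[j]='e': π[31]=1 (border 'e')
j=32 s[j]='h': k: 1→0; π[32]=0 (border '')
j=33 s[j]='e': π[33]=1 (border 'e')
j=34 s[j]='e': k: 1→0; π[34]=1 (border 'e')
j=35 s[j]='a': k: 1→0; π[35]=0 (border '')
j=36 s[j]='d': π[36]=0 (border '')
j=37 s[j]='b': π[37]=0 (border '')
j=38 s[j]='f': π[38]=0 (border '')
j=39 s[j]='a': π[39]=0 (border '')

[0, 0, 0, 0, 0, 1, 2, 0, 0, 0, 0, 0, 0, 0, 0, 0, 1, 0, 0, 0, 1, 0, 0, 0, 0, 1, 0, 0, 0, 1, 0, 1, 0, 1, 1, 0, 0, 0, 0, 0]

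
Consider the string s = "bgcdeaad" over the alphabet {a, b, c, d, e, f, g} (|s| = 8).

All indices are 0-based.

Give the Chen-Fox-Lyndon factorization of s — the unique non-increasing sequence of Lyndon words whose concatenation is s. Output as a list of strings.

["bgcde", "aad"]

emit factor 1: 'bgcde' (i=0, period=5)
emit factor 2: 'aad' (i=5, period=3)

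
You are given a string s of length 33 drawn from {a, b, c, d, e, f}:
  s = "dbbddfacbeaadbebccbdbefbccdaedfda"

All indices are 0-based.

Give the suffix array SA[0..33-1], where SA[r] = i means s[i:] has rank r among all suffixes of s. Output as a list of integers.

rank | idx | suffix
   0 |  32 | a
   1 |  10 | aadbebccbdbefbccdaedfda
   2 |   6 | acbeaadbebccbdbefbccdaedfda
   3 |  11 | adbebccbdbefbccdaedfda
   4 |  27 | aedfda
   5 |   1 | bbddfacbeaadbebccbdbefbccdaedfda
   6 |  15 | bccbdbefbccdaedfda
   7 |  23 | bccdaedfda
   8 |  18 | bdbefbccdaedfda
   9 |   2 | bddfacbeaadbebccbdbefbccdaedfda
  10 |   8 | beaadbebccbdbefbccdaedfda
  11 |  13 | bebccbdbefbccdaedfda
  12 |  20 | befbccdaedfda
  13 |  17 | cbdbefbccdaedfda
  14 |   7 | cbeaadbebccbdbefbccdaedfda
  15 |  16 | ccbdbefbccdaedfda
  16 |  24 | ccdaedfda
  17 |  25 | cdaedfda
  18 |  31 | da
  19 |  26 | daedfda
  20 |   0 | dbbddfacbeaadbebccbdbefbccdaedfda
  21 |  12 | dbebccbdbefbccdaedfda
  22 |  19 | dbefbccdaedfda
  23 |   3 | ddfacbeaadbebccbdbefbccdaedfda
  24 |   4 | dfacbeaadbebccbdbefbccdaedfda
  25 |  29 | dfda
  26 |   9 | eaadbebccbdbefbccdaedfda
  27 |  14 | ebccbdbefbccdaedfda
  28 |  28 | edfda
  29 |  21 | efbccdaedfda
  30 |   5 | facbeaadbebccbdbefbccdaedfda
  31 |  22 | fbccdaedfda
  32 |  30 | fda

[32, 10, 6, 11, 27, 1, 15, 23, 18, 2, 8, 13, 20, 17, 7, 16, 24, 25, 31, 26, 0, 12, 19, 3, 4, 29, 9, 14, 28, 21, 5, 22, 30]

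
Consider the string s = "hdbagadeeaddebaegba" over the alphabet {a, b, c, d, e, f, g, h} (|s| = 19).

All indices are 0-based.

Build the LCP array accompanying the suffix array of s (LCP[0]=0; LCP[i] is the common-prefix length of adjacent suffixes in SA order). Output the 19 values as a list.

rank→(start, suffix):
  0 → (18, 'a')
  1 → (9, 'addebaegba')
  2 → (5, 'adeeaddebaegba')
  3 → (14, 'aegba')
  4 → (3, 'agadeeaddebaegba')
  5 → (17, 'ba')
  6 → (13, 'baegba')
  7 → (2, 'bagadeeaddebaegba')
  8 → (1, 'dbagadeeaddebaegba')
  9 → (10, 'ddebaegba')
  10 → (11, 'debaegba')
  11 → (6, 'deeaddebaegba')
  12 → (8, 'eaddebaegba')
  13 → (12, 'ebaegba')
  14 → (7, 'eeaddebaegba')
  15 → (15, 'egba')
  16 → (4, 'gadeeaddebaegba')
  17 → (16, 'gba')
  18 → (0, 'hdbagadeeaddebaegba')

SA = [18, 9, 5, 14, 3, 17, 13, 2, 1, 10, 11, 6, 8, 12, 7, 15, 4, 16, 0]
rank  pair      lcp
   1  s[18:],s[9:]  1  'a'
   2  s[9:],s[5:]  2  'ad'
   3  s[5:],s[14:]  1  'a'
   4  s[14:],s[3:]  1  'a'
   5  s[3:],s[17:]  0  ''
   6  s[17:],s[13:]  2  'ba'
   7  s[13:],s[2:]  2  'ba'
   8  s[2:],s[1:]  0  ''
   9  s[1:],s[10:]  1  'd'
  10  s[10:],s[11:]  1  'd'
  11  s[11:],s[6:]  2  'de'
  12  s[6:],s[8:]  0  ''
  13  s[8:],s[12:]  1  'e'
  14  s[12:],s[7:]  1  'e'
  15  s[7:],s[15:]  1  'e'
  16  s[15:],s[4:]  0  ''
  17  s[4:],s[16:]  1  'g'
  18  s[16:],s[0:]  0  ''

[0, 1, 2, 1, 1, 0, 2, 2, 0, 1, 1, 2, 0, 1, 1, 1, 0, 1, 0]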